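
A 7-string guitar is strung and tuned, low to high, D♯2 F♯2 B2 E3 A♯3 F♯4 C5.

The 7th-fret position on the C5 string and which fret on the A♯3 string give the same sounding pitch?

C5 at fret 7 is C5 + 7 semitones = G5.
The open A♯3 string is 14 semitones below the open C5, so the same pitch on the A♯3 string lies at fret 7 + 14 = 21.

21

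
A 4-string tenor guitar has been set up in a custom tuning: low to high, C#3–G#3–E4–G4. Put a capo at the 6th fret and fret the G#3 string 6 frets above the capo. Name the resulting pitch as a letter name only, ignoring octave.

The capo raises the open G#3 by 6 semitones to D4; fretting 6 more gives G#3 + 6 + 6 = G#3 + 12 semitones, landing on G#.

G#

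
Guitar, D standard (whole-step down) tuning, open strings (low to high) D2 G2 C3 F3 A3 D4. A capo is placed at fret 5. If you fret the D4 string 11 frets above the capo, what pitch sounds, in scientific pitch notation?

F♯5

The capo raises the open D4 by 5 semitones to G4; fretting 11 more gives D4 + 5 + 11 = D4 + 16 semitones = F♯5.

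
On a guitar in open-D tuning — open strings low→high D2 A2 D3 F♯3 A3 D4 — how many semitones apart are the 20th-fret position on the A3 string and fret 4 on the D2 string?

35 semitones

A3 at fret 20 → F5 (MIDI 77); D2 at fret 4 → F♯2 (MIDI 42).
77 − 42 = 35, so the two pitches are 35 semitones apart, with F5 the higher.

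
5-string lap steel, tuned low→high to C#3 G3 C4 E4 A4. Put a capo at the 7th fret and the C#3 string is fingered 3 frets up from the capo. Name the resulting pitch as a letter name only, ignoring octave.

The capo raises the open C#3 by 7 semitones to G#3; fretting 3 more gives C#3 + 7 + 3 = C#3 + 10 semitones, landing on B.

B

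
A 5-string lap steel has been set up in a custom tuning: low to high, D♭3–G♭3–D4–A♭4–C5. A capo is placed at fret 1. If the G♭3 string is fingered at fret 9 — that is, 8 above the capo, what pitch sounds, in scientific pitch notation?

The capo raises the open G♭3 by 1 semitone to G3; fretting 8 more gives G♭3 + 1 + 8 = G♭3 + 9 semitones = E♭4.

E♭4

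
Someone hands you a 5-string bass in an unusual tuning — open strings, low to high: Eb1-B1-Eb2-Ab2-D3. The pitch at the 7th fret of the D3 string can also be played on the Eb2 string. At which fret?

18

Fret 7 on D3 is MIDI 50 + 7 = 57 (A3). On the Eb2 string (open MIDI 39), that pitch is 57 − 39 = fret 18.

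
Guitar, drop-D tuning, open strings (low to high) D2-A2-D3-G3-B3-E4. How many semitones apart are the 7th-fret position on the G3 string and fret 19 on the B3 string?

G3 at fret 7 → D4 (MIDI 62); B3 at fret 19 → F♯5 (MIDI 78).
62 − 78 = -16, so the two pitches are 16 semitones apart, with F♯5 the higher.

16 semitones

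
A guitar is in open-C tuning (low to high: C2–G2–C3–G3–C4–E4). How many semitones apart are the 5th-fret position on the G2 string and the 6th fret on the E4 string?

G2 at fret 5 → C3 (MIDI 48); E4 at fret 6 → A#4 (MIDI 70).
48 − 70 = -22, so the two pitches are 22 semitones apart, with A#4 the higher.

22 semitones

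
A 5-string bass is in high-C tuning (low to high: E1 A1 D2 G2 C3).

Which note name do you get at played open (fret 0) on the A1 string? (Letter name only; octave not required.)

A

Fret 0 is the open string itself, so the pitch is just A.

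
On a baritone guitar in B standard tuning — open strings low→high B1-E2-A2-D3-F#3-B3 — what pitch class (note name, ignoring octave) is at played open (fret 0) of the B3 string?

Fret 0 is the open string itself, so the pitch is just B.

B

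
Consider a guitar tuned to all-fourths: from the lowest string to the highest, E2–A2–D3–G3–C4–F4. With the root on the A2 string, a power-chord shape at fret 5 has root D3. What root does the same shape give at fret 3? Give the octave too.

C3

Moving from fret 5 to fret 3 shifts the root by -2 semitones.
D3 down 2 semitones is C3.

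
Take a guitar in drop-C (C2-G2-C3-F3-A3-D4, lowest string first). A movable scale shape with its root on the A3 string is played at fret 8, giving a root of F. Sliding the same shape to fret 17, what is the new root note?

Moving from fret 8 to fret 17 shifts the root by 9 semitones.
F up 9 semitones is D.

D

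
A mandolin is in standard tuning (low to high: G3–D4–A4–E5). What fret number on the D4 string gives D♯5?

13

D♯5 is 13 semitones above the open D4 (D–D#–E–F–…–C#–D–D#), so it sits at fret 13.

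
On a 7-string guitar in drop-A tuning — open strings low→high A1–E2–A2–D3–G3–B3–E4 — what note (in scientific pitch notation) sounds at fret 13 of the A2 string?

A#3

The open A2 string plus 13 semitones: A–A#–B–C–…–G#–A–A#.
The walk passes from B into C once, so the octave number goes from 2 to 3.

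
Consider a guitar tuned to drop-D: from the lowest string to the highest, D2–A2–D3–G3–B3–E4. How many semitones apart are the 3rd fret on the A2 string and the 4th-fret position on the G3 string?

11 semitones

A2 at fret 3 → C3 (MIDI 48); G3 at fret 4 → B3 (MIDI 59).
48 − 59 = -11, so the two pitches are 11 semitones apart, with B3 the higher.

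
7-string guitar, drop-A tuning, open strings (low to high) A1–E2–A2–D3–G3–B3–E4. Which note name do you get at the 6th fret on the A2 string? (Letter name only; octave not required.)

D#

Each fret is one semitone, so A2 + 6 = D#.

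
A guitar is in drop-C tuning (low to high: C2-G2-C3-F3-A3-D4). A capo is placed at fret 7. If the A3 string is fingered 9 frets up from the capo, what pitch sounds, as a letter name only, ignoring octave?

The capo raises the open A3 by 7 semitones to E4; fretting 9 more gives A3 + 7 + 9 = A3 + 16 semitones, landing on C♯.

C♯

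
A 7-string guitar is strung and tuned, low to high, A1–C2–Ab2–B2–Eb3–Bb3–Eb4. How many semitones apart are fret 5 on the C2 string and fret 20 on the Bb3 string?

37 semitones

C2 at fret 5 → F2 (MIDI 41); Bb3 at fret 20 → Gb5 (MIDI 78).
41 − 78 = -37, so the two pitches are 37 semitones apart, with Gb5 the higher.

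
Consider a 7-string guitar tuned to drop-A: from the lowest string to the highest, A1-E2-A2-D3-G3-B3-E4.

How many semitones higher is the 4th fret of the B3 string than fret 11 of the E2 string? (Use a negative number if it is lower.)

12 semitones

B3 at fret 4 → D#4 (MIDI 63); E2 at fret 11 → D#3 (MIDI 51).
63 − 51 = 12, so the two pitches are 12 semitones apart.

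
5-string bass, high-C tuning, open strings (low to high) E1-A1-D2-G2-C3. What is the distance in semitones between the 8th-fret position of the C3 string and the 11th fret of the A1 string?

C3 at fret 8 → G#3 (MIDI 56); A1 at fret 11 → G#2 (MIDI 44).
56 − 44 = 12, so the two pitches are 12 semitones apart, with G#3 the higher.

12 semitones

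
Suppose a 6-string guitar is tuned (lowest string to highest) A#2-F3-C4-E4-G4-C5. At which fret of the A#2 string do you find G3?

G3 is 9 semitones above the open A#2 (A#–B–C–C#–D–D#–E–F–F#–G), so it sits at fret 9.

9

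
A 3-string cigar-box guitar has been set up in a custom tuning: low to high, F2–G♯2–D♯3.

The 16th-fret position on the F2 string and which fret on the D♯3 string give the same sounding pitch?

6

F2 at fret 16 is F2 + 16 semitones = A3.
The open D♯3 string is 10 semitones above the open F2, so the same pitch on the D♯3 string lies at fret 16 − 10 = 6.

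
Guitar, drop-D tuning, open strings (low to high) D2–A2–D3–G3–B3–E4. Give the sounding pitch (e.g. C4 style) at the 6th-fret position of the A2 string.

D♯3

Each fret is one semitone, so A2 + 6 = D♯3.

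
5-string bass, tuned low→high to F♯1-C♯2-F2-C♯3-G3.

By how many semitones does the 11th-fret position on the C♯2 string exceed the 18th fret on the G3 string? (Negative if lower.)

-25 semitones

C♯2 at fret 11 → C3 (MIDI 48); G3 at fret 18 → C♯5 (MIDI 73).
48 − 73 = -25, so the two pitches are 25 semitones apart.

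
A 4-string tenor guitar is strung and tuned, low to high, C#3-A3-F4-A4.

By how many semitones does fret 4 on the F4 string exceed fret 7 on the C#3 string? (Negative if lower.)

13 semitones

F4 at fret 4 → A4 (MIDI 69); C#3 at fret 7 → G#3 (MIDI 56).
69 − 56 = 13, so the two pitches are 13 semitones apart.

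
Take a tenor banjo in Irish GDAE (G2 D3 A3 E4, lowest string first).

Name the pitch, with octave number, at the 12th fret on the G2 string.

G2 is MIDI 43. Adding 12 gives 55, which is G3.

G3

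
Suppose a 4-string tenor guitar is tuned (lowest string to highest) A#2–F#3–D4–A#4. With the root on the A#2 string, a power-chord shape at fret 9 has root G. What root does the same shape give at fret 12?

A#

Moving from fret 9 to fret 12 shifts the root by 3 semitones.
G up 3 semitones is A#.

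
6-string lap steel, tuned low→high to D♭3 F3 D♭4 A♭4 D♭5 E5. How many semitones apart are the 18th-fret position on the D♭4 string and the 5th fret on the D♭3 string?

25 semitones

D♭4 at fret 18 → G5 (MIDI 79); D♭3 at fret 5 → G♭3 (MIDI 54).
79 − 54 = 25, so the two pitches are 25 semitones apart, with G5 the higher.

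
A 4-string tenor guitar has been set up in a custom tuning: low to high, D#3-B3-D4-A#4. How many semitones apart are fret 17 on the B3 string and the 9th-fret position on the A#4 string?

3 semitones

B3 at fret 17 → E5 (MIDI 76); A#4 at fret 9 → G5 (MIDI 79).
76 − 79 = -3, so the two pitches are 3 semitones apart, with G5 the higher.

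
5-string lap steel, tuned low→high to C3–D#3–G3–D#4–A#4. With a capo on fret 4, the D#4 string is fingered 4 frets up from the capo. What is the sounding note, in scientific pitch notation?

The capo raises the open D#4 by 4 semitones to G4; fretting 4 more gives D#4 + 4 + 4 = D#4 + 8 semitones = B4.

B4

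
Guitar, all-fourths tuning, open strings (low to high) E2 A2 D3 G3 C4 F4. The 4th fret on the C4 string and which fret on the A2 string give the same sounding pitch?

19

Fret 4 on C4 is MIDI 60 + 4 = 64 (E4). On the A2 string (open MIDI 45), that pitch is 64 − 45 = fret 19.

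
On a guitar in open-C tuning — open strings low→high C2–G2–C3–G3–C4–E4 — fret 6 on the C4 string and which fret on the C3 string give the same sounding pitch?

C4 at fret 6 is C4 + 6 semitones = F#4.
The open C3 string is 12 semitones below the open C4, so the same pitch on the C3 string lies at fret 6 + 12 = 18.

18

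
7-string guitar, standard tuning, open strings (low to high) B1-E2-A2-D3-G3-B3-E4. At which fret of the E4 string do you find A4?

A4 is 5 semitones above the open E4 (E–F–F#–G–G#–A), so it sits at fret 5.

5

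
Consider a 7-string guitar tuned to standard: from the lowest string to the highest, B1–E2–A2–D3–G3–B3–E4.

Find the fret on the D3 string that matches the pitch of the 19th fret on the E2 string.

9

Fret 19 on E2 is MIDI 40 + 19 = 59 (B3). On the D3 string (open MIDI 50), that pitch is 59 − 50 = fret 9.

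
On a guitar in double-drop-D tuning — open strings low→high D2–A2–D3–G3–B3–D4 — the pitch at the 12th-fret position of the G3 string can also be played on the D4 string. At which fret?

5

G3 at fret 12 is G3 + 12 semitones = G4.
The open D4 string is 7 semitones above the open G3, so the same pitch on the D4 string lies at fret 12 − 7 = 5.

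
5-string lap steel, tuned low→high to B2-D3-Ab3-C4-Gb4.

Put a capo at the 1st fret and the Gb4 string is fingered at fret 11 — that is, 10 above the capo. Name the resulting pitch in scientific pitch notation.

The capo raises the open Gb4 by 1 semitone to G4; fretting 10 more gives Gb4 + 1 + 10 = Gb4 + 11 semitones = F5.

F5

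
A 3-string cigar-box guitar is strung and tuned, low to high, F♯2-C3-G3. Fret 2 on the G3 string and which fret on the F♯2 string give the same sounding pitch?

15

G3 at fret 2 is G3 + 2 semitones = A3.
The open F♯2 string is 13 semitones below the open G3, so the same pitch on the F♯2 string lies at fret 2 + 13 = 15.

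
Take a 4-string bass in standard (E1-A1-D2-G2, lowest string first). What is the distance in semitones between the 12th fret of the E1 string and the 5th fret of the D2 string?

E1 at fret 12 → E2 (MIDI 40); D2 at fret 5 → G2 (MIDI 43).
40 − 43 = -3, so the two pitches are 3 semitones apart, with G2 the higher.

3 semitones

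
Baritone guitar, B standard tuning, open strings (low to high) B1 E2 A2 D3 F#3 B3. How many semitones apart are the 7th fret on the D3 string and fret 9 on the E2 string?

D3 at fret 7 → A3 (MIDI 57); E2 at fret 9 → C#3 (MIDI 49).
57 − 49 = 8, so the two pitches are 8 semitones apart, with A3 the higher.

8 semitones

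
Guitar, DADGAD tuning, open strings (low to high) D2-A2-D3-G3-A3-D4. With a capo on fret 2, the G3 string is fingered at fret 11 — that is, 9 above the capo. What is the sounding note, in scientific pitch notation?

The capo raises the open G3 by 2 semitones to A3; fretting 9 more gives G3 + 2 + 9 = G3 + 11 semitones = F#4.
(Also written Gb.)

F#4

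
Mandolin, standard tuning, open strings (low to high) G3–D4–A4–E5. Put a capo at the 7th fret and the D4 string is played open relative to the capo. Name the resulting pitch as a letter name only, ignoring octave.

The capo raises the open D4 by 7 semitones to A4; fretting 0 more gives D4 + 7 + 0 = D4 + 7 semitones, landing on A.

A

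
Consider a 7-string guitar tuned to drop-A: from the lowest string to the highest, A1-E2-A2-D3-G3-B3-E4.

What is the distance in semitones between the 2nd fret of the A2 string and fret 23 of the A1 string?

9 semitones

A2 at fret 2 → B2 (MIDI 47); A1 at fret 23 → G#3 (MIDI 56).
47 − 56 = -9, so the two pitches are 9 semitones apart, with G#3 the higher.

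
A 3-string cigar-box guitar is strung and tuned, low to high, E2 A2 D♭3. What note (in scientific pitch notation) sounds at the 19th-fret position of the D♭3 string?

D♭3 is MIDI 49. Adding 19 gives 68, which is A♭4.
(Equivalently spelled G♯4.)

A♭4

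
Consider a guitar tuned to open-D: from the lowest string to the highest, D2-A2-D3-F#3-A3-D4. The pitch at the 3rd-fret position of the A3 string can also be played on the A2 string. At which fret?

15

A3 at fret 3 is A3 + 3 semitones = C4.
The open A2 string is 12 semitones below the open A3, so the same pitch on the A2 string lies at fret 3 + 12 = 15.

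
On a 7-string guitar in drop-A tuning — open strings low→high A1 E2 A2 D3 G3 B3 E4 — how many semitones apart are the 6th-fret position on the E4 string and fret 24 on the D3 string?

E4 at fret 6 → A♯4 (MIDI 70); D3 at fret 24 → D5 (MIDI 74).
70 − 74 = -4, so the two pitches are 4 semitones apart, with D5 the higher.

4 semitones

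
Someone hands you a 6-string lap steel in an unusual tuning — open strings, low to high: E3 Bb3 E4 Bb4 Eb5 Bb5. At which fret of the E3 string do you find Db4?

Db4 is 9 semitones above the open E3 (E–F–Gb–G–Ab–A–Bb–B–C–Db), so it sits at fret 9.

9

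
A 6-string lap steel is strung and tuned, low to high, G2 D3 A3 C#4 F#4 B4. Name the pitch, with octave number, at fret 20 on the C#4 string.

A5

C#4 is MIDI 61. Adding 20 gives 81, which is A5.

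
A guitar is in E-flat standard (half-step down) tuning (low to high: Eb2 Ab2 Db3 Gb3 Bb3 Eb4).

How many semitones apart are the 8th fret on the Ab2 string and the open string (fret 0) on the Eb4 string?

11 semitones

Ab2 at fret 8 → E3 (MIDI 52); Eb4 at fret 0 → Eb4 (MIDI 63).
52 − 63 = -11, so the two pitches are 11 semitones apart, with Eb4 the higher.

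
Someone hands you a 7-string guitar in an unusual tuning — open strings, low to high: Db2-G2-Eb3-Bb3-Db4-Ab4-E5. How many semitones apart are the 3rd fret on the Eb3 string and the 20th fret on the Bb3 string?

Eb3 at fret 3 → Gb3 (MIDI 54); Bb3 at fret 20 → Gb5 (MIDI 78).
54 − 78 = -24, so the two pitches are 24 semitones apart, with Gb5 the higher.

24 semitones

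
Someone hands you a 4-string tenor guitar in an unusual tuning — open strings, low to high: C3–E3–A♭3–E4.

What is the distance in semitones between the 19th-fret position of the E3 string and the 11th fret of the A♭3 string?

4 semitones

E3 at fret 19 → B4 (MIDI 71); A♭3 at fret 11 → G4 (MIDI 67).
71 − 67 = 4, so the two pitches are 4 semitones apart, with B4 the higher.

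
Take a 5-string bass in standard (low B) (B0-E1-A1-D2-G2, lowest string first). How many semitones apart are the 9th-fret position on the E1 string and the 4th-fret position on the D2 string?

E1 at fret 9 → C#2 (MIDI 37); D2 at fret 4 → F#2 (MIDI 42).
37 − 42 = -5, so the two pitches are 5 semitones apart, with F#2 the higher.

5 semitones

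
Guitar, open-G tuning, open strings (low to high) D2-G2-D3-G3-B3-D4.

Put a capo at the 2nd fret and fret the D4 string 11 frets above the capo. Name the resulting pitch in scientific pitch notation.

The capo raises the open D4 by 2 semitones to E4; fretting 11 more gives D4 + 2 + 11 = D4 + 13 semitones = D♯5.
(Also written E♭.)

D♯5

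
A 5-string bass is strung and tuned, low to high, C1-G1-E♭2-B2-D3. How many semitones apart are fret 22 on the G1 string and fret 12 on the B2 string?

G1 at fret 22 → F3 (MIDI 53); B2 at fret 12 → B3 (MIDI 59).
53 − 59 = -6, so the two pitches are 6 semitones apart, with B3 the higher.

6 semitones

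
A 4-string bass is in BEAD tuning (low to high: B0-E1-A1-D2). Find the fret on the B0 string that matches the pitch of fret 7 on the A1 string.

A1 at fret 7 is A1 + 7 semitones = E2.
The open B0 string is 10 semitones below the open A1, so the same pitch on the B0 string lies at fret 7 + 10 = 17.

17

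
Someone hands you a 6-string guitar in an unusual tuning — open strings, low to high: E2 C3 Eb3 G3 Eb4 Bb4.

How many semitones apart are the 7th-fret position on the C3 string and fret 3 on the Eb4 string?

11 semitones

C3 at fret 7 → G3 (MIDI 55); Eb4 at fret 3 → Gb4 (MIDI 66).
55 − 66 = -11, so the two pitches are 11 semitones apart, with Gb4 the higher.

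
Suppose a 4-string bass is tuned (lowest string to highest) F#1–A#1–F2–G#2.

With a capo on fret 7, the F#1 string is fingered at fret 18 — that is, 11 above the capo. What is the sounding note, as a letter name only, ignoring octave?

C

The capo raises the open F#1 by 7 semitones to C#2; fretting 11 more gives F#1 + 7 + 11 = F#1 + 18 semitones, landing on C.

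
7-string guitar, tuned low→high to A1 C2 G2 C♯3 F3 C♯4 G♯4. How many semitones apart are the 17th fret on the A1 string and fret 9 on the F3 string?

12 semitones

A1 at fret 17 → D3 (MIDI 50); F3 at fret 9 → D4 (MIDI 62).
50 − 62 = -12, so the two pitches are 12 semitones apart, with D4 the higher.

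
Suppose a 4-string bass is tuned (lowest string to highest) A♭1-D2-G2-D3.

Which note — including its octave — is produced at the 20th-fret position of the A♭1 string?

E3

The open A♭1 string plus 20 semitones: Ab–A–Bb–B–…–D–Eb–E.
The walk passes from B into C 2 times, so the octave number goes from 1 to 3.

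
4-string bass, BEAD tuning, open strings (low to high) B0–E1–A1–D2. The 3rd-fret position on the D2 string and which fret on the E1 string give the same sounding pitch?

Fret 3 on D2 is MIDI 38 + 3 = 41 (F2). On the E1 string (open MIDI 28), that pitch is 41 − 28 = fret 13.

13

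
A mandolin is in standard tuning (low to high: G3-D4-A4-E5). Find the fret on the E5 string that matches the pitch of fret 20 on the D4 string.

D4 at fret 20 is D4 + 20 semitones = A#5.
The open E5 string is 14 semitones above the open D4, so the same pitch on the E5 string lies at fret 20 − 14 = 6.

6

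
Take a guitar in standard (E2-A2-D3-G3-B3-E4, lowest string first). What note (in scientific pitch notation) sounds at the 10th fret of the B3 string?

Each fret is one semitone, so B3 + 10 = A4.

A4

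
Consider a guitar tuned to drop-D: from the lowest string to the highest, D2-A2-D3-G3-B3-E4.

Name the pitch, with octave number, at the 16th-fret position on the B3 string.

Each fret is one semitone, so B3 + 16 = D#5.
(Equivalently spelled Eb5.)

D#5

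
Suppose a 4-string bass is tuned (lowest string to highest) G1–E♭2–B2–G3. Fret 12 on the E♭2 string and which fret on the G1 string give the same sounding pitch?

20

E♭2 at fret 12 is E♭2 + 12 semitones = E♭3.
The open G1 string is 8 semitones below the open E♭2, so the same pitch on the G1 string lies at fret 12 + 8 = 20.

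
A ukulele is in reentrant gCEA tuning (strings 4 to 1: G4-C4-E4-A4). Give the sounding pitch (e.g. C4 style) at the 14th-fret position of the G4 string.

A5

G4 is MIDI 67. Adding 14 gives 81, which is A5.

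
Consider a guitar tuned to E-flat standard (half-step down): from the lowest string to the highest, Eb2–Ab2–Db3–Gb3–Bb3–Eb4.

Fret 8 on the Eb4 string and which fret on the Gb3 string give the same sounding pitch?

Eb4 at fret 8 is Eb4 + 8 semitones = B4.
The open Gb3 string is 9 semitones below the open Eb4, so the same pitch on the Gb3 string lies at fret 8 + 9 = 17.

17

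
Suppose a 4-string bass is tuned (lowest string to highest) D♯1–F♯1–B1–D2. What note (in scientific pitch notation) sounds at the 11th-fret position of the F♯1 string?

Each fret is one semitone, so F♯1 + 11 = F2.

F2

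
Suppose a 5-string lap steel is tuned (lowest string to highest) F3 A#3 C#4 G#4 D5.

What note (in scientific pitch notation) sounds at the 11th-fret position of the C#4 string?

C5

C#4 is MIDI 61. Adding 11 gives 72, which is C5.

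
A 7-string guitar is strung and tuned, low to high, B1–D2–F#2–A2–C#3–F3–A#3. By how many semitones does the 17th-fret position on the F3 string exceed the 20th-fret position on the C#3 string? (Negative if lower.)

1 semitone

F3 at fret 17 → A#4 (MIDI 70); C#3 at fret 20 → A4 (MIDI 69).
70 − 69 = 1, so the two pitches are 1 semitone apart.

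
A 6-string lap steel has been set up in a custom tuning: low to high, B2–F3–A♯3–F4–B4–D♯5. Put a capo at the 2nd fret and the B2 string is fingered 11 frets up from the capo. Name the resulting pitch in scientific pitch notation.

The capo raises the open B2 by 2 semitones to C♯3; fretting 11 more gives B2 + 2 + 11 = B2 + 13 semitones = C4.

C4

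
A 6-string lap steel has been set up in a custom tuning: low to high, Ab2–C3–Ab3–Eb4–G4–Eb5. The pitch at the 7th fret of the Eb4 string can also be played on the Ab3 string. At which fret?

Fret 7 on Eb4 is MIDI 63 + 7 = 70 (Bb4). On the Ab3 string (open MIDI 56), that pitch is 70 − 56 = fret 14.

14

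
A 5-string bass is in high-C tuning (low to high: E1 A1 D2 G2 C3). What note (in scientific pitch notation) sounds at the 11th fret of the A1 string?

Each fret is one semitone, so A1 + 11 = G#2.
(Equivalently spelled Ab2.)

G#2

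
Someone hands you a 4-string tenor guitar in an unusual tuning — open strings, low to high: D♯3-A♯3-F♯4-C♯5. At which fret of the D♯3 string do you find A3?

A3 is 6 semitones above the open D♯3 (D#–E–F–F#–G–G#–A), so it sits at fret 6.

6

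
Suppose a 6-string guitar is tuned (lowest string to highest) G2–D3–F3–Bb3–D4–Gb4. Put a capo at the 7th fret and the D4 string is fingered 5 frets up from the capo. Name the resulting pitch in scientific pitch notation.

The capo raises the open D4 by 7 semitones to A4; fretting 5 more gives D4 + 7 + 5 = D4 + 12 semitones = D5.

D5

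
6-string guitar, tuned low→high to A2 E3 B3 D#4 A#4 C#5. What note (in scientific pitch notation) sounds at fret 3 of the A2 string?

C3

Each fret is one semitone, so A2 + 3 = C3.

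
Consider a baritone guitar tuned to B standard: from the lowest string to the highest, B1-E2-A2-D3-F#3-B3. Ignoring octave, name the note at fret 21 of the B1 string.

G#

The open B1 string plus 21 semitones: B–C–C#–D–…–F#–G–G#.
(Equivalently spelled Ab.)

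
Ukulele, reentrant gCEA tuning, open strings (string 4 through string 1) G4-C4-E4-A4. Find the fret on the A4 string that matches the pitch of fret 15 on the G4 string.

13

Fret 15 on G4 is MIDI 67 + 15 = 82 (A#5). On the A4 string (open MIDI 69), that pitch is 82 − 69 = fret 13.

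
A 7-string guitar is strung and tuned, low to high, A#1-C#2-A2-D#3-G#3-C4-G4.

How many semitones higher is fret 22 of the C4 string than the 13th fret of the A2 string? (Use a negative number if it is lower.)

C4 at fret 22 → A#5 (MIDI 82); A2 at fret 13 → A#3 (MIDI 58).
82 − 58 = 24, so the two pitches are 24 semitones apart.

24 semitones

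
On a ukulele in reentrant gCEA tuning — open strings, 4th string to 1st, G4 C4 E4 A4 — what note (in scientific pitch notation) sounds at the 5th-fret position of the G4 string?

Each fret is one semitone, so G4 + 5 = C5.

C5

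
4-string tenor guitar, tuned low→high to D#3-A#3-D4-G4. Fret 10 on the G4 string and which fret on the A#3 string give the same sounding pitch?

19

G4 at fret 10 is G4 + 10 semitones = F5.
The open A#3 string is 9 semitones below the open G4, so the same pitch on the A#3 string lies at fret 10 + 9 = 19.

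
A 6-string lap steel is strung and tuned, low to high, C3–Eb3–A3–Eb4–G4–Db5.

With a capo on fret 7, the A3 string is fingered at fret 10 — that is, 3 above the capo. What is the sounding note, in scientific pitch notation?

G4

The capo raises the open A3 by 7 semitones to E4; fretting 3 more gives A3 + 7 + 3 = A3 + 10 semitones = G4.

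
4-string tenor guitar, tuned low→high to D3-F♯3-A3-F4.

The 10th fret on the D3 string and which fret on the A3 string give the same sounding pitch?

Fret 10 on D3 is MIDI 50 + 10 = 60 (C4). On the A3 string (open MIDI 57), that pitch is 60 − 57 = fret 3.

3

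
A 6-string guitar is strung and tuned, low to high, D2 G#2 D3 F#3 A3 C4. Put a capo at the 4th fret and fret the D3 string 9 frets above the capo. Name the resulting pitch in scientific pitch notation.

D#4

The capo raises the open D3 by 4 semitones to F#3; fretting 9 more gives D3 + 4 + 9 = D3 + 13 semitones = D#4.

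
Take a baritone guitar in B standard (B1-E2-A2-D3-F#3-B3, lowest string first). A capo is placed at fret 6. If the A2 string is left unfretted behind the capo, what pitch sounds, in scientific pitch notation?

The capo raises the open A2 by 6 semitones to D#3; fretting 0 more gives A2 + 6 + 0 = A2 + 6 semitones = D#3.
(Also written Eb.)

D#3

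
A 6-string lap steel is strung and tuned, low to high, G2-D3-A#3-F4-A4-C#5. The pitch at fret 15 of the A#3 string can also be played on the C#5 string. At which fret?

0

Fret 15 on A#3 is MIDI 58 + 15 = 73 (C#5). On the C#5 string (open MIDI 73), that pitch is 73 − 73 = fret 0.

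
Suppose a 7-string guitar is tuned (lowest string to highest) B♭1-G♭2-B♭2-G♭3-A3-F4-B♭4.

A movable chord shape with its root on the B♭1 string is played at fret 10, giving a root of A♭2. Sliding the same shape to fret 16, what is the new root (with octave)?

D3

Moving from fret 10 to fret 16 shifts the root by 6 semitones.
A♭2 up 6 semitones is D3.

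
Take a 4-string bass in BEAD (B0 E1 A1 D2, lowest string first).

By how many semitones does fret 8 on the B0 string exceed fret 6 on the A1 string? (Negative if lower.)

B0 at fret 8 → G1 (MIDI 31); A1 at fret 6 → D#2 (MIDI 39).
31 − 39 = -8, so the two pitches are 8 semitones apart.

-8 semitones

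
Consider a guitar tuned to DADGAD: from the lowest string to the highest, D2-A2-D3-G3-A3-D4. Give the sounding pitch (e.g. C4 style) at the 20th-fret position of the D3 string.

A#4

Each fret is one semitone, so D3 + 20 = A#4.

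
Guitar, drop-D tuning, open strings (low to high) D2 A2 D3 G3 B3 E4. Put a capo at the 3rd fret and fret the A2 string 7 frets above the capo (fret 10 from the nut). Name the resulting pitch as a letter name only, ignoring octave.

G

The capo raises the open A2 by 3 semitones to C3; fretting 7 more gives A2 + 3 + 7 = A2 + 10 semitones, landing on G.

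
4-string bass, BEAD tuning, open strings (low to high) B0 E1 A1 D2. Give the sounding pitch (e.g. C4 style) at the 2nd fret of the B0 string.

C#1

Each fret is one semitone, so B0 + 2 = C#1.
(Equivalently spelled Db1.)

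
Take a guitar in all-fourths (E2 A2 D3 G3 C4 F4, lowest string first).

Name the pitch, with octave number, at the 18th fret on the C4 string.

F#5

The open C4 string plus 18 semitones: C–C#–D–D#–…–E–F–F#.
The walk passes from B into C once, so the octave number goes from 4 to 5.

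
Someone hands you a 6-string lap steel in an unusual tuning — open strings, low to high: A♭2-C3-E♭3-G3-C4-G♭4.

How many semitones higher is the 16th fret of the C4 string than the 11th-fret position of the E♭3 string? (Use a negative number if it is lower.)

C4 at fret 16 → E5 (MIDI 76); E♭3 at fret 11 → D4 (MIDI 62).
76 − 62 = 14, so the two pitches are 14 semitones apart.

14 semitones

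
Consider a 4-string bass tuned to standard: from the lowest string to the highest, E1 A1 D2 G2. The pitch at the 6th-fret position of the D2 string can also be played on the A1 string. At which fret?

D2 at fret 6 is D2 + 6 semitones = G#2.
The open A1 string is 5 semitones below the open D2, so the same pitch on the A1 string lies at fret 6 + 5 = 11.

11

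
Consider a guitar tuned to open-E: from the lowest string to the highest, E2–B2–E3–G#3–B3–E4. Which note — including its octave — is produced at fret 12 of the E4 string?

E4 is MIDI 64. Adding 12 gives 76, which is E5.

E5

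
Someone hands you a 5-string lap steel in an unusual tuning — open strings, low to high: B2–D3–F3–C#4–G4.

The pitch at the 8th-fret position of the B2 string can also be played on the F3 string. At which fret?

B2 at fret 8 is B2 + 8 semitones = G3.
The open F3 string is 6 semitones above the open B2, so the same pitch on the F3 string lies at fret 8 − 6 = 2.

2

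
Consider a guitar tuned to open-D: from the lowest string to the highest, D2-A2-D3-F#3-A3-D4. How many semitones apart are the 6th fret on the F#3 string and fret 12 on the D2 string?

10 semitones

F#3 at fret 6 → C4 (MIDI 60); D2 at fret 12 → D3 (MIDI 50).
60 − 50 = 10, so the two pitches are 10 semitones apart, with C4 the higher.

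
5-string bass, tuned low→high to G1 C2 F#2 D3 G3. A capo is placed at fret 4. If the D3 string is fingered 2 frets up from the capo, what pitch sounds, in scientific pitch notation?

The capo raises the open D3 by 4 semitones to F#3; fretting 2 more gives D3 + 4 + 2 = D3 + 6 semitones = G#3.

G#3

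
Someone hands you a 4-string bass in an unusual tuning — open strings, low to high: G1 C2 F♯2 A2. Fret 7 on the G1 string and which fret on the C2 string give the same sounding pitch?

2

Fret 7 on G1 is MIDI 31 + 7 = 38 (D2). On the C2 string (open MIDI 36), that pitch is 38 − 36 = fret 2.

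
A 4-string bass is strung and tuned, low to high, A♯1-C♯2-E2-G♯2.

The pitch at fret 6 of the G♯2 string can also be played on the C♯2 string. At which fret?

Fret 6 on G♯2 is MIDI 44 + 6 = 50 (D3). On the C♯2 string (open MIDI 37), that pitch is 50 − 37 = fret 13.

13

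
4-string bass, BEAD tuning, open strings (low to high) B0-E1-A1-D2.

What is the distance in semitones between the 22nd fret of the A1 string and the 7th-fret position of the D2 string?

A1 at fret 22 → G3 (MIDI 55); D2 at fret 7 → A2 (MIDI 45).
55 − 45 = 10, so the two pitches are 10 semitones apart, with G3 the higher.

10 semitones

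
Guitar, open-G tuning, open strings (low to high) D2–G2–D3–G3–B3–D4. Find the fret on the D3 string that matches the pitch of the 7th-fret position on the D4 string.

19

Fret 7 on D4 is MIDI 62 + 7 = 69 (A4). On the D3 string (open MIDI 50), that pitch is 69 − 50 = fret 19.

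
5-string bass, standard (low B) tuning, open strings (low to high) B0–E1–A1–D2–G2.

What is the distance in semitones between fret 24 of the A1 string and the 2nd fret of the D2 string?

17 semitones

A1 at fret 24 → A3 (MIDI 57); D2 at fret 2 → E2 (MIDI 40).
57 − 40 = 17, so the two pitches are 17 semitones apart, with A3 the higher.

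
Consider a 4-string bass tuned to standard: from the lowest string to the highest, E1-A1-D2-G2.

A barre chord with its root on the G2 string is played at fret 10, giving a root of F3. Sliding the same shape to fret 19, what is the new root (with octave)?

Moving from fret 10 to fret 19 shifts the root by 9 semitones.
F3 up 9 semitones is D4.

D4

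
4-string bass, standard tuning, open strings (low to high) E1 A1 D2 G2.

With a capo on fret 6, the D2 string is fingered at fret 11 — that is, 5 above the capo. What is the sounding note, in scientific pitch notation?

The capo raises the open D2 by 6 semitones to G#2; fretting 5 more gives D2 + 6 + 5 = D2 + 11 semitones = C#3.
(Also written Db.)

C#3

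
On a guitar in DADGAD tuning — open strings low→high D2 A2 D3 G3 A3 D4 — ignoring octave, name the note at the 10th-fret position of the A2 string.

G

Each fret is one semitone, so A2 + 10 = G.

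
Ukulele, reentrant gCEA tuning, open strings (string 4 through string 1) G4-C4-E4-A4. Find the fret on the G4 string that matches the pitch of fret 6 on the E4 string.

Fret 6 on E4 is MIDI 64 + 6 = 70 (A♯4). On the G4 string (open MIDI 67), that pitch is 70 − 67 = fret 3.

3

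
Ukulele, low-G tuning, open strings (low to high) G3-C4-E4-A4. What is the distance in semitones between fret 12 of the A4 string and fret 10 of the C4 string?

A4 at fret 12 → A5 (MIDI 81); C4 at fret 10 → A♯4 (MIDI 70).
81 − 70 = 11, so the two pitches are 11 semitones apart, with A5 the higher.

11 semitones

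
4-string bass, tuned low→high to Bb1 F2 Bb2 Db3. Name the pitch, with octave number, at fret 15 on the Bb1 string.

The open Bb1 string plus 15 semitones: Bb–B–C–Db–…–B–C–Db.
The walk passes from B into C 2 times, so the octave number goes from 1 to 3.
(Equivalently spelled C#3.)

Db3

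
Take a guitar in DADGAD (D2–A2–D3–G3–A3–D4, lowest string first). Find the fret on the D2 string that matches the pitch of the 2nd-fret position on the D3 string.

Fret 2 on D3 is MIDI 50 + 2 = 52 (E3). On the D2 string (open MIDI 38), that pitch is 52 − 38 = fret 14.

14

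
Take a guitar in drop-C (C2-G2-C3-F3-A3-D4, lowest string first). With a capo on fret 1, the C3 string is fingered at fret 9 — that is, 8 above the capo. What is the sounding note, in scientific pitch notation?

A3

The capo raises the open C3 by 1 semitone to C#3; fretting 8 more gives C3 + 1 + 8 = C3 + 9 semitones = A3.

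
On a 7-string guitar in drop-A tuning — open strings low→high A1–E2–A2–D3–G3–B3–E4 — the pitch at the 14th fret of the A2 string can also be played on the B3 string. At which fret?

0

Fret 14 on A2 is MIDI 45 + 14 = 59 (B3). On the B3 string (open MIDI 59), that pitch is 59 − 59 = fret 0.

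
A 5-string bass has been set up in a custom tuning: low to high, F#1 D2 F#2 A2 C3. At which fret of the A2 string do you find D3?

D3 is 5 semitones above the open A2 (A–A#–B–C–C#–D), so it sits at fret 5.

5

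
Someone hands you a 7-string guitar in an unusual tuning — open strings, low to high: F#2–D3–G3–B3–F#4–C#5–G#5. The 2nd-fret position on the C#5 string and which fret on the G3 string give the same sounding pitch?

Fret 2 on C#5 is MIDI 73 + 2 = 75 (D#5). On the G3 string (open MIDI 55), that pitch is 75 − 55 = fret 20.

20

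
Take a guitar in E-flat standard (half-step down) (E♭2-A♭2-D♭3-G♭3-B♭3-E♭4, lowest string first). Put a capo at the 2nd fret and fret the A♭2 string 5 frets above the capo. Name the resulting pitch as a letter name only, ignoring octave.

The capo raises the open A♭2 by 2 semitones to B♭2; fretting 5 more gives A♭2 + 2 + 5 = A♭2 + 7 semitones, landing on E♭.
(Also written D♯.)

E♭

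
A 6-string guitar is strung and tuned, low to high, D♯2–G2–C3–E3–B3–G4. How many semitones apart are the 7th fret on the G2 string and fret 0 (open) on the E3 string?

2 semitones

G2 at fret 7 → D3 (MIDI 50); E3 at fret 0 → E3 (MIDI 52).
50 − 52 = -2, so the two pitches are 2 semitones apart, with E3 the higher.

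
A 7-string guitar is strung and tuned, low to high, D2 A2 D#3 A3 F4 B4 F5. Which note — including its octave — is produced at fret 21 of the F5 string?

D7

F5 is MIDI 77. Adding 21 gives 98, which is D7.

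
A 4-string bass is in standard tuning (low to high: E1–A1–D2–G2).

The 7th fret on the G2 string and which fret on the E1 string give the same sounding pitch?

G2 at fret 7 is G2 + 7 semitones = D3.
The open E1 string is 15 semitones below the open G2, so the same pitch on the E1 string lies at fret 7 + 15 = 22.

22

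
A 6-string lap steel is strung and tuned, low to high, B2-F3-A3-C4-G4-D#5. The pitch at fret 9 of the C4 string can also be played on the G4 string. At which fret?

Fret 9 on C4 is MIDI 60 + 9 = 69 (A4). On the G4 string (open MIDI 67), that pitch is 69 − 67 = fret 2.

2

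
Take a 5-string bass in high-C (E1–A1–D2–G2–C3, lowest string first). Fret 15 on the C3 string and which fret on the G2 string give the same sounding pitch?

20

C3 at fret 15 is C3 + 15 semitones = D#4.
The open G2 string is 5 semitones below the open C3, so the same pitch on the G2 string lies at fret 15 + 5 = 20.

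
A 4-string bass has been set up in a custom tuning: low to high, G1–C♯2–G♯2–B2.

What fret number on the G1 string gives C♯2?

C♯2 is 6 semitones above the open G1 (G–G#–A–A#–B–C–C#), so it sits at fret 6.

6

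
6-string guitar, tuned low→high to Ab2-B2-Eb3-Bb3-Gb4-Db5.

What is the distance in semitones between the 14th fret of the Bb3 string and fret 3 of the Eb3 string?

18 semitones

Bb3 at fret 14 → C5 (MIDI 72); Eb3 at fret 3 → Gb3 (MIDI 54).
72 − 54 = 18, so the two pitches are 18 semitones apart, with C5 the higher.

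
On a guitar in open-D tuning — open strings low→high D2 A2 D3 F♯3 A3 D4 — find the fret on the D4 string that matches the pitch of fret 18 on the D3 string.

6

Fret 18 on D3 is MIDI 50 + 18 = 68 (G♯4). On the D4 string (open MIDI 62), that pitch is 68 − 62 = fret 6.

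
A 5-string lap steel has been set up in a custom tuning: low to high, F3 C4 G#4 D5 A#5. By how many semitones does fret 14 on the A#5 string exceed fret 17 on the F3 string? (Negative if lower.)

A#5 at fret 14 → C7 (MIDI 96); F3 at fret 17 → A#4 (MIDI 70).
96 − 70 = 26, so the two pitches are 26 semitones apart.

26 semitones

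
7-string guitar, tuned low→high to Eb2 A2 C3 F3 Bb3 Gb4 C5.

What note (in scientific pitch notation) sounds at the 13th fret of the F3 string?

Gb4

Each fret is one semitone, so F3 + 13 = Gb4.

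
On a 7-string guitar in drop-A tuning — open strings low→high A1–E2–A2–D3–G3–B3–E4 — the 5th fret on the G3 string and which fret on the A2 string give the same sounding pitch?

15

G3 at fret 5 is G3 + 5 semitones = C4.
The open A2 string is 10 semitones below the open G3, so the same pitch on the A2 string lies at fret 5 + 10 = 15.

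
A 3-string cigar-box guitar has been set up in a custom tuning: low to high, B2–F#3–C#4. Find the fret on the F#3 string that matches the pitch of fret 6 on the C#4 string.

13

C#4 at fret 6 is C#4 + 6 semitones = G4.
The open F#3 string is 7 semitones below the open C#4, so the same pitch on the F#3 string lies at fret 6 + 7 = 13.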